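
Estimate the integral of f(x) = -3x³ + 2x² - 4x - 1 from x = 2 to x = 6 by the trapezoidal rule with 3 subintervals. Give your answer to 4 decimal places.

h = (6 − 2)/3 = 1.333333.
Nodes x₀,…,x₃ = 2, 3.333333, 4.666667, 6.
f(x) = -3x³ + 2x² - 4x - 1: f₀=-25, f₁=-103.222222, f₂=-281, f₃=-601.
(h/2)·[f₀ + 2f₁ + 2f₂ + f₃] = 0.666667·(-1394.444444) = -929.6296.

-929.6296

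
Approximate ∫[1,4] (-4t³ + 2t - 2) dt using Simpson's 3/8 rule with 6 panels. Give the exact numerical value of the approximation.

-246

h = (4 − 1)/6 = 0.5.
Nodes t₀,…,t₆ = 1, 1.5, 2, 2.5, 3, 3.5, 4.
f(t) = -4t³ + 2t - 2: f₀=-4, f₁=-12.5, f₂=-30, f₃=-59.5, f₄=-104, f₅=-166.5, f₆=-250.
(3h/8)·[f₀ + 3f₁ + 3f₂ + 2f₃ + 3f₄ + 3f₅ + f₆] = 0.1875·(-1312) = -246.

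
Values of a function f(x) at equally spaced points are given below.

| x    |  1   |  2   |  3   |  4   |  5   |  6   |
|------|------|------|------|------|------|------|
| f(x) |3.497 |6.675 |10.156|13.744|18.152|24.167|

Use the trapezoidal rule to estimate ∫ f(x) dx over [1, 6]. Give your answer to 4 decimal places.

62.5590

h = 1, n = 5.
(h/2)·[y₀ + 2y₁ + 2y₂ + 2y₃ + 2y₄ + y₅] = 0.5·(125.118) = 62.5590.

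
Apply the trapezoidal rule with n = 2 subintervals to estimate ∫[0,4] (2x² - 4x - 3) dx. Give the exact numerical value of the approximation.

4

h = (4 − 0)/2 = 2.
Nodes x₀,…,x₂ = 0, 2, 4.
f(x) = 2x² - 4x - 3: f₀=-3, f₁=-3, f₂=13.
(h/2)·[f₀ + 2f₁ + f₂] = 1·(4) = 4.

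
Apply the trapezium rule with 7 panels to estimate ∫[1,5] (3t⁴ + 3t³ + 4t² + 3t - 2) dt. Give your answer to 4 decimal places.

2582.9288

h = (5 − 1)/7 = 0.571429.
Nodes t₀,…,t₇ = 1, 1.571429, 2.142857, 2.714286, 3.285714, 3.857143, 4.428571, 5.
f(t) = 3t⁴ + 3t³ + 4t² + 3t - 2: f₀=11, f₁=42.526864, f₂=115.569763, f₃=258.436901, f₄=507.113286, f₅=905.260725, f₆=1504.217826, f₇=2363.
(h/2)·[f₀ + 2f₁ + 2f₂ + 2f₃ + 2f₄ + 2f₅ + 2f₆ + f₇] = 0.285714·(9040.250729) = 2582.9288.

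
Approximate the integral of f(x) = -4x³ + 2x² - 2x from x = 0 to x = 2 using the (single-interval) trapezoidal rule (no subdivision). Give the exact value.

-28

T = (b−a)/2 · [f(0) + f(2)] = 1·[0 + (-28)] = -28.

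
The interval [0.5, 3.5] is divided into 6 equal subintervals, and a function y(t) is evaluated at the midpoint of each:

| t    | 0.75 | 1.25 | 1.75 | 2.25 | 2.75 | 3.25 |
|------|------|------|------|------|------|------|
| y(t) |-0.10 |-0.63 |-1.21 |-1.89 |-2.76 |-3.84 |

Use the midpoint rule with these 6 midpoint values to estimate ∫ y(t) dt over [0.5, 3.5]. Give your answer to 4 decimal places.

h = 0.5, n = 6.
h·[y(m₁) + y(m₂) + y(m₃) + y(m₄) + y(m₅) + y(m₆)] = 0.5·(-10.43) = -5.2150.

-5.2150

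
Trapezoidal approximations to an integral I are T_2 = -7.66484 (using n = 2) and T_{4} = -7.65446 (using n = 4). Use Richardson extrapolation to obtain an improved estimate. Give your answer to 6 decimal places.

-7.651000

R = (4·T_{4} − T_2) / 3 = (4·(-7.65446) − (-7.66484))/3 = (-22.95300)/3 = -7.651000.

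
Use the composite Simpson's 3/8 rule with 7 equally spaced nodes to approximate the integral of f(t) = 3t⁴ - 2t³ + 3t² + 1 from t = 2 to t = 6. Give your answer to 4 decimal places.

h = (6 − 2)/6 = 0.666667.
Nodes t₀,…,t₆ = 2, 2.666667, 3.333333, 4, 4.666667, 5.333333, 6.
f(t) = 3t⁴ - 2t³ + 3t² + 1: f₀=45, f₁=136.111111, f₂=330.629630, f₃=689, f₄=1285.888889, f₅=2210.185185, f₆=3565.
(3h/8)·[f₀ + 3f₁ + 3f₂ + 2f₃ + 3f₄ + 3f₅ + f₆] = 0.25·(16876.444444) = 4219.1111.

4219.1111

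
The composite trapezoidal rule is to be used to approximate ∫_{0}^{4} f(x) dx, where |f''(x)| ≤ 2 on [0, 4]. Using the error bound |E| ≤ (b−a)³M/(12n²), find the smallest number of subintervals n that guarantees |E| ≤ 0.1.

Need 128/(12n²) ≤ 0.1.
n² ≥ 128/(12·0.1) = 106.667 ⇒ n ≥ 10.3280, so the smallest n is 11.

11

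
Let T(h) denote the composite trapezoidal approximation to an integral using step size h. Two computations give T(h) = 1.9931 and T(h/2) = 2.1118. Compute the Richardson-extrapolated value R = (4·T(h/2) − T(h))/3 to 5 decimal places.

2.15137

R = (4·T(h/2) − T(h)) / 3 = (4·2.1118 − 1.9931)/3 = (6.4541)/3 = 2.15137.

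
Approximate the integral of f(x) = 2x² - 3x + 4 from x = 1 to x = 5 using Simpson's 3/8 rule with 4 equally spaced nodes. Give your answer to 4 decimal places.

h = (5 − 1)/3 = 1.333333.
Nodes x₀,…,x₃ = 1, 2.333333, 3.666667, 5.
f(x) = 2x² - 3x + 4: f₀=3, f₁=7.888889, f₂=19.888889, f₃=39.
(3h/8)·[f₀ + 3f₁ + 3f₂ + f₃] = 0.5·(125.333333) = 62.6667.

62.6667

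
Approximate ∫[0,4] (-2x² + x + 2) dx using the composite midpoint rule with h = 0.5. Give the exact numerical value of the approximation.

-26.5

h = (4 − 0)/8 = 0.5.
Midpoints m₁,…,m₈ = 0.25, 0.75, 1.25, 1.75, 2.25, 2.75, 3.25, 3.75.
f(m₁)=2.125, f(m₂)=1.625, f(m₃)=0.125, f(m₄)=-2.375, f(m₅)=-5.875, f(m₆)=-10.375, f(m₇)=-15.875, f(m₈)=-22.375.
h·[f(m₁) + f(m₂) + f(m₃) + f(m₄) + f(m₅) + f(m₆) + f(m₇) + f(m₈)] = 0.5·(-53) = -26.5.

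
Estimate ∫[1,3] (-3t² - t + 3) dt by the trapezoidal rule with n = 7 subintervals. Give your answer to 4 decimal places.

-24.0816

h = (3 − 1)/7 = 0.285714.
Nodes t₀,…,t₇ = 1, 1.285714, 1.571429, 1.857143, 2.142857, 2.428571, 2.714286, 3.
f(t) = -3t² - t + 3: f₀=-1, f₁=-3.244898, f₂=-5.979592, f₃=-9.204082, f₄=-12.918367, f₅=-17.122449, f₆=-21.816327, f₇=-27.
(h/2)·[f₀ + 2f₁ + 2f₂ + 2f₃ + 2f₄ + 2f₅ + 2f₆ + f₇] = 0.142857·(-168.571429) = -24.0816.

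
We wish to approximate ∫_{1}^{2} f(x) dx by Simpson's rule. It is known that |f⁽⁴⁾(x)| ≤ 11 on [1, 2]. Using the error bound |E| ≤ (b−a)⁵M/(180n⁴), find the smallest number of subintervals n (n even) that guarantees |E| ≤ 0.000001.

Need 11/(180n⁴) ≤ 0.000001.
n⁴ ≥ 11/(180·0.000001) = 61111.1 ⇒ n ≥ 15.7228, so the smallest even n is 16. (n must be even for Simpson's rule.)

16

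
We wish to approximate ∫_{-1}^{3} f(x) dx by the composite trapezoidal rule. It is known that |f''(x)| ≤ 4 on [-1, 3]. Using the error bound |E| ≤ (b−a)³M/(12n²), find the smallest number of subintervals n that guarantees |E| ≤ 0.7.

6

Need 256/(12n²) ≤ 0.7.
n² ≥ 256/(12·0.7) = 30.4762 ⇒ n ≥ 5.5205, so the smallest n is 6.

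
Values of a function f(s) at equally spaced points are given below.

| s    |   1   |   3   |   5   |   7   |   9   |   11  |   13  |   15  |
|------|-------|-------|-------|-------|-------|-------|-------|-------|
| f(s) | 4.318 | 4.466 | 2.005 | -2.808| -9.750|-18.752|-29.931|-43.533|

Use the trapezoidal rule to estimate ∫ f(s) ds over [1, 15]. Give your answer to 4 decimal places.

h = 2, n = 7.
(h/2)·[y₀ + 2y₁ + 2y₂ + 2y₃ + 2y₄ + 2y₅ + 2y₆ + y₇] = 1·(-148.755) = -148.7550.

-148.7550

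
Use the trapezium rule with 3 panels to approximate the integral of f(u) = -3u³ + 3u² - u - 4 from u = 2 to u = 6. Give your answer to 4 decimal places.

h = (6 − 2)/3 = 1.333333.
Nodes u₀,…,u₃ = 2, 3.333333, 4.666667, 6.
f(u) = -3u³ + 3u² - u - 4: f₀=-18, f₁=-85.111111, f₂=-248.222222, f₃=-550.
(h/2)·[f₀ + 2f₁ + 2f₂ + f₃] = 0.666667·(-1234.666667) = -823.1111.

-823.1111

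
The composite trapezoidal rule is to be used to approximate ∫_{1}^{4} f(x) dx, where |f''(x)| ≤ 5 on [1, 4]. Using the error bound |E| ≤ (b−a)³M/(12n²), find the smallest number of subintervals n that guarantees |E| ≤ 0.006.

44

Need 135/(12n²) ≤ 0.006.
n² ≥ 135/(12·0.006) = 1875 ⇒ n ≥ 43.3013, so the smallest n is 44.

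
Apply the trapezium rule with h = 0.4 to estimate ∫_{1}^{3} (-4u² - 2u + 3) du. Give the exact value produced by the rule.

-36.88

h = (3 − 1)/5 = 0.4.
Nodes u₀,…,u₅ = 1, 1.4, 1.8, 2.2, 2.6, 3.
f(u) = -4u² - 2u + 3: f₀=-3, f₁=-7.64, f₂=-13.56, f₃=-20.76, f₄=-29.24, f₅=-39.
(h/2)·[f₀ + 2f₁ + 2f₂ + 2f₃ + 2f₄ + f₅] = 0.2·(-184.4) = -36.88.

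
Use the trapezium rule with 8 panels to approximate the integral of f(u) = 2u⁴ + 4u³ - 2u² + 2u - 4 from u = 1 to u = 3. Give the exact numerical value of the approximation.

h = (3 − 1)/8 = 0.25.
Nodes u₀,…,u₈ = 1, 1.25, 1.5, 1.75, 2, 2.25, 2.5, 2.75, 3.
f(u) = 2u⁴ + 4u³ - 2u² + 2u - 4: f₀=2, f₁=8.0703125, f₂=18.125, f₃=33.5703125, f₄=56, f₅=87.1953125, f₆=129.125, f₇=183.9453125, f₈=254.
(h/2)·[f₀ + 2f₁ + 2f₂ + 2f₃ + 2f₄ + 2f₅ + 2f₆ + 2f₇ + f₈] = 0.125·(1288.0625) = 161.0078125.

161.0078125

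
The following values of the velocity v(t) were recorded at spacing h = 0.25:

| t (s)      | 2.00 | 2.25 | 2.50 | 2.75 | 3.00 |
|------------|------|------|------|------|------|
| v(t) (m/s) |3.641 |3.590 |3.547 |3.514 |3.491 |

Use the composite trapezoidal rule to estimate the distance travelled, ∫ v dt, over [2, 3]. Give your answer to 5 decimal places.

3.55425

h = 0.25, n = 4.
(h/2)·[y₀ + 2y₁ + 2y₂ + 2y₃ + y₄] = 0.125·(28.434) = 3.55425.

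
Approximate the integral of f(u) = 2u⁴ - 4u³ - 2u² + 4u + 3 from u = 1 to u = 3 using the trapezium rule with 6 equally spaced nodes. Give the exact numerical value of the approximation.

h = (3 − 1)/5 = 0.4.
Nodes u₀,…,u₅ = 1, 1.4, 1.8, 2.2, 2.6, 3.
f(u) = 2u⁴ - 4u³ - 2u² + 4u + 3: f₀=3, f₁=1.3872, f₂=1.3872, f₃=6.3792, f₄=20.9712, f₅=51.
(h/2)·[f₀ + 2f₁ + 2f₂ + 2f₃ + 2f₄ + f₅] = 0.2·(114.2496) = 22.84992.

22.84992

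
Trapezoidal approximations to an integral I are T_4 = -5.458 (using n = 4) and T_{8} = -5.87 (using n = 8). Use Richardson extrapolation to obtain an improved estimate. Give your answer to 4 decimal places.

R = (4·T_{8} − T_4) / 3 = (4·(-5.87) − (-5.458))/3 = (-18.022)/3 = -6.0073.

-6.0073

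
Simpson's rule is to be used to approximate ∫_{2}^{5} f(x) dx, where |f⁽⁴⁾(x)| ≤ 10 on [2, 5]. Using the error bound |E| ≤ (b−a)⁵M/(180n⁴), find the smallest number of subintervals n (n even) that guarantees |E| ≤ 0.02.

6

Need 2430/(180n⁴) ≤ 0.02.
n⁴ ≥ 2430/(180·0.02) = 675 ⇒ n ≥ 5.0971, so the smallest even n is 6. (n must be even for Simpson's rule.)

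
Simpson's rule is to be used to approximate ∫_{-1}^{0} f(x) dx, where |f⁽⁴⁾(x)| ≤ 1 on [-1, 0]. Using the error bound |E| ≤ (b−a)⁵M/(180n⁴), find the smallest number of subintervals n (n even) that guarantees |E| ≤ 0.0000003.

Need 1/(180n⁴) ≤ 0.0000003.
n⁴ ≥ 1/(180·0.0000003) = 18518.5 ⇒ n ≥ 11.6655, so the smallest even n is 12. (n must be even for Simpson's rule.)

12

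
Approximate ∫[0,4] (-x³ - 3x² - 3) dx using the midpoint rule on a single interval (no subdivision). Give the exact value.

M = (b−a)·f(2) = 4·(-23) = -92.

-92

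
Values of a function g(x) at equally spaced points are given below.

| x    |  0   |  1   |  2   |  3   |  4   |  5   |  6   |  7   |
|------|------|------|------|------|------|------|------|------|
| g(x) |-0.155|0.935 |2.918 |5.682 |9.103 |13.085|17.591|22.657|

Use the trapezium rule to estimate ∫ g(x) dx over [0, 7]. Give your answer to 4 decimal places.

60.5650

h = 1, n = 7.
(h/2)·[y₀ + 2y₁ + 2y₂ + 2y₃ + 2y₄ + 2y₅ + 2y₆ + y₇] = 0.5·(121.130) = 60.5650.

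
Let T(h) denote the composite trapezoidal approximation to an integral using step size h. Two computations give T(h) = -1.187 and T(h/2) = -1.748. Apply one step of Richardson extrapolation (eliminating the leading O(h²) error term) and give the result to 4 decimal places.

R = (4·T(h/2) − T(h)) / 3 = (4·(-1.748) − (-1.187))/3 = (-5.805)/3 = -1.9350.

-1.9350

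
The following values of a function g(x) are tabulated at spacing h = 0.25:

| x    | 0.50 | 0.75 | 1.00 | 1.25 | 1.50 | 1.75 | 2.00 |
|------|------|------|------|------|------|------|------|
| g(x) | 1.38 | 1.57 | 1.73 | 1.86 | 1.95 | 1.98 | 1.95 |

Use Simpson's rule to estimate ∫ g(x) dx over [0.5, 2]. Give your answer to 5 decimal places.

h = 0.25, n = 6.
(h/3)·[y₀ + 4y₁ + 2y₂ + 4y₃ + 2y₄ + 4y₅ + y₆] = 0.083333·(32.33) = 2.69417.

2.69417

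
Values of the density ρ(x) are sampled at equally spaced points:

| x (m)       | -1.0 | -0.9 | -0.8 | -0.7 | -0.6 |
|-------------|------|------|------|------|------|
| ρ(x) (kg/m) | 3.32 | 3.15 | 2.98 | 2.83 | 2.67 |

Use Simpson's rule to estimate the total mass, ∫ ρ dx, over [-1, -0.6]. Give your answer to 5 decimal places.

1.19567

h = 0.1, n = 4.
(h/3)·[y₀ + 4y₁ + 2y₂ + 4y₃ + y₄] = 0.033333·(35.87) = 1.19567.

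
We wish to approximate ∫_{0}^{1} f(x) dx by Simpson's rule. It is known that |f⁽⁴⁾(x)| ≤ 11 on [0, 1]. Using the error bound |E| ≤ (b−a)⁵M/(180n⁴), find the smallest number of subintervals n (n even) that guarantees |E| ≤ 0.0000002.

Need 11/(180n⁴) ≤ 0.0000002.
n⁴ ≥ 11/(180·0.0000002) = 305556 ⇒ n ≥ 23.5111, so the smallest even n is 24. (n must be even for Simpson's rule.)

24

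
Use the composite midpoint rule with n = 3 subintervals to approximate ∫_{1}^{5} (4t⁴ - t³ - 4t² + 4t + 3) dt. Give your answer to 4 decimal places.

h = (5 − 1)/3 = 1.333333.
Midpoints m₁,…,m₃ = 1.666667, 3, 4.333333.
f(m₁)=24.790123, f(m₂)=276, f(m₃)=1274.271605.
h·[f(m₁) + f(m₂) + f(m₃)] = 1.333333·(1575.061728) = 2100.0823.

2100.0823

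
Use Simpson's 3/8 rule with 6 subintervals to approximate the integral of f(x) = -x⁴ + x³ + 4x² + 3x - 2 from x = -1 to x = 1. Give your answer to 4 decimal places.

h = (1 − (-1))/6 = 0.333333.
Nodes x₀,…,x₆ = -1, -0.666667, -0.333333, 0, 0.333333, 0.666667, 1.
f(x) = -x⁴ + x³ + 4x² + 3x - 2: f₀=-3, f₁=-2.716049, f₂=-2.604938, f₃=-2, f₄=-0.530864, f₅=1.876543, f₆=5.
(3h/8)·[f₀ + 3f₁ + 3f₂ + 2f₃ + 3f₄ + 3f₅ + f₆] = 0.125·(-13.925926) = -1.7407.

-1.7407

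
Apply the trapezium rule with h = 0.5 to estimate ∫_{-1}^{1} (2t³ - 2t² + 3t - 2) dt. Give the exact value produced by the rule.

-5.5

h = (1 − (-1))/4 = 0.5.
Nodes t₀,…,t₄ = -1, -0.5, 0, 0.5, 1.
f(t) = 2t³ - 2t² + 3t - 2: f₀=-9, f₁=-4.25, f₂=-2, f₃=-0.75, f₄=1.
(h/2)·[f₀ + 2f₁ + 2f₂ + 2f₃ + f₄] = 0.25·(-22) = -5.5.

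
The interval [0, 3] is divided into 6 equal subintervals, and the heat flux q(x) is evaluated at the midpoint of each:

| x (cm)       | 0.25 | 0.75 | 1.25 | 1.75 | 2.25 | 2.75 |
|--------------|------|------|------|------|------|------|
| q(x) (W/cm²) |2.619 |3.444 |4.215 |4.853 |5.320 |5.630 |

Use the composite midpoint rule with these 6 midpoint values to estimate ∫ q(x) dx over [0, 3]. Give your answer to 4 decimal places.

h = 0.5, n = 6.
h·[y(m₁) + y(m₂) + y(m₃) + y(m₄) + y(m₅) + y(m₆)] = 0.5·(26.081) = 13.0405.

13.0405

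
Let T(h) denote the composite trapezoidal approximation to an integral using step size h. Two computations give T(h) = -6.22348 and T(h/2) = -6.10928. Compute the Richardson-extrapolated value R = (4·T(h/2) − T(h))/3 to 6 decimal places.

R = (4·T(h/2) − T(h)) / 3 = (4·(-6.10928) − (-6.22348))/3 = (-18.21364)/3 = -6.071213.

-6.071213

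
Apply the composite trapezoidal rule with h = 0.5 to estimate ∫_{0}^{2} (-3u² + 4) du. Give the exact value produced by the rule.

-0.25

h = (2 − 0)/4 = 0.5.
Nodes u₀,…,u₄ = 0, 0.5, 1, 1.5, 2.
f(u) = -3u² + 4: f₀=4, f₁=3.25, f₂=1, f₃=-2.75, f₄=-8.
(h/2)·[f₀ + 2f₁ + 2f₂ + 2f₃ + f₄] = 0.25·(-1) = -0.25.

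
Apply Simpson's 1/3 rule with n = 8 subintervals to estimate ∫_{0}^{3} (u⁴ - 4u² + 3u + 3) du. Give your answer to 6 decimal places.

h = (3 − 0)/8 = 0.375.
Nodes u₀,…,u₈ = 0, 0.375, 0.75, 1.125, 1.5, 1.875, 2.25, 2.625, 3.
f(u) = u⁴ - 4u² + 3u + 3: f₀=3, f₁=3.582275390625, f₂=3.31640625, f₃=2.914306640625, f₄=3.5625, f₅=6.922119140625, f₆=15.12890625, f₇=30.793212890625, f₈=57.
(h/3)·[f₀ + 4f₁ + 2f₂ + 4f₃ + 2f₄ + 4f₅ + 2f₆ + 4f₇ + f₈] = 0.125·(280.86328125) = 35.107910.

35.107910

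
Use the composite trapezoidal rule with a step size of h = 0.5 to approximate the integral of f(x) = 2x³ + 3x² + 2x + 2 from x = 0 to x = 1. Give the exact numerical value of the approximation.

4.75

h = (1 − 0)/2 = 0.5.
Nodes x₀,…,x₂ = 0, 0.5, 1.
f(x) = 2x³ + 3x² + 2x + 2: f₀=2, f₁=4, f₂=9.
(h/2)·[f₀ + 2f₁ + f₂] = 0.25·(19) = 4.75.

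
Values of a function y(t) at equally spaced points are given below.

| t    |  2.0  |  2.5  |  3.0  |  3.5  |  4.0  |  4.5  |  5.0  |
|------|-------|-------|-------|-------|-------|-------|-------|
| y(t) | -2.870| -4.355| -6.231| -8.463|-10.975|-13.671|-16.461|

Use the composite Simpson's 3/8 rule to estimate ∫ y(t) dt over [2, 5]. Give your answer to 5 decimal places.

-26.61619

h = 0.5, n = 6.
(3h/8)·[y₀ + 3y₁ + 3y₂ + 2y₃ + 3y₄ + 3y₅ + y₆] = 0.1875·(-141.953) = -26.61619.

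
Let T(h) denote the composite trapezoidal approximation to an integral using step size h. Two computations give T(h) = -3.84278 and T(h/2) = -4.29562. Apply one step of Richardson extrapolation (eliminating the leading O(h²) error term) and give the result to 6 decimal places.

R = (4·T(h/2) − T(h)) / 3 = (4·(-4.29562) − (-3.84278))/3 = (-13.33970)/3 = -4.446567.

-4.446567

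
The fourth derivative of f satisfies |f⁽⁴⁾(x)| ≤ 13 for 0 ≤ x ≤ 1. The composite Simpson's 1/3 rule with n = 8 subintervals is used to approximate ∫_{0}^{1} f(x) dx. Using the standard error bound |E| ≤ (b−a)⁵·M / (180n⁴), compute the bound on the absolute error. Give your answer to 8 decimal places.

|E| ≤ (1)⁵·13 / (180·8⁴) = 13/737280 = 0.00001763.

0.00001763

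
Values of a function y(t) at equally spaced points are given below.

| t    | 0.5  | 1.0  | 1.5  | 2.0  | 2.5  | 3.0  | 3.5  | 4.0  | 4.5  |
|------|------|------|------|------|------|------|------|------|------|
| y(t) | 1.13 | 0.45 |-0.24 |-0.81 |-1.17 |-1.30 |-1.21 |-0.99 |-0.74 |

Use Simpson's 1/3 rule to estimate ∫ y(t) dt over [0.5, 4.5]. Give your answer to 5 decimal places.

h = 0.5, n = 8.
(h/3)·[y₀ + 4y₁ + 2y₂ + 4y₃ + 2y₄ + 4y₅ + 2y₆ + 4y₇ + y₈] = 0.166667·(-15.45) = -2.57500.

-2.57500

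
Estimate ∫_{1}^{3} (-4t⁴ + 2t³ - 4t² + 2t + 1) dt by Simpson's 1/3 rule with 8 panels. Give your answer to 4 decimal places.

h = (3 − 1)/8 = 0.25.
Nodes t₀,…,t₈ = 1, 1.25, 1.5, 1.75, 2, 2.25, 2.5, 2.75, 3.
f(t) = -4t⁴ + 2t³ - 4t² + 2t + 1: f₀=-3, f₁=-8.609375, f₂=-18.5, f₃=-34.546875, f₄=-59, f₅=-94.484375, f₆=-144, f₇=-210.921875, f₈=-299.
(h/3)·[f₀ + 4f₁ + 2f₂ + 4f₃ + 2f₄ + 4f₅ + 2f₆ + 4f₇ + f₈] = 0.083333·(-2139.25) = -178.2708.

-178.2708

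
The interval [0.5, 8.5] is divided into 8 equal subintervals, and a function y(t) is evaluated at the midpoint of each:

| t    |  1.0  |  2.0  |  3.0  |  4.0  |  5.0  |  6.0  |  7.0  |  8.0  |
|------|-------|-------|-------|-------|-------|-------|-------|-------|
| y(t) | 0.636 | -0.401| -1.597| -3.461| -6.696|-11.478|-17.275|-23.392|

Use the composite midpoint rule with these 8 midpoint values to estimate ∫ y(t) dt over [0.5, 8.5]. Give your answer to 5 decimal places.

h = 1, n = 8.
h·[y(m₁) + y(m₂) + y(m₃) + y(m₄) + y(m₅) + y(m₆) + y(m₇) + y(m₈)] = 1·(-63.664) = -63.66400.

-63.66400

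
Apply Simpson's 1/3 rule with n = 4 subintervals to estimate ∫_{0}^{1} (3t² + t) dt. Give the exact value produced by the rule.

h = (1 − 0)/4 = 0.25.
Nodes t₀,…,t₄ = 0, 0.25, 0.5, 0.75, 1.
f(t) = 3t² + t: f₀=0, f₁=0.4375, f₂=1.25, f₃=2.4375, f₄=4.
(h/3)·[f₀ + 4f₁ + 2f₂ + 4f₃ + f₄] = 0.083333·(18) = 1.5.

1.5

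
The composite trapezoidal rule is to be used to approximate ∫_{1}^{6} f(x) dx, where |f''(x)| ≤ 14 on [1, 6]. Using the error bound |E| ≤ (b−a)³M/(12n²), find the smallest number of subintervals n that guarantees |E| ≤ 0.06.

Need 1750/(12n²) ≤ 0.06.
n² ≥ 1750/(12·0.06) = 2430.56 ⇒ n ≥ 49.3007, so the smallest n is 50.

50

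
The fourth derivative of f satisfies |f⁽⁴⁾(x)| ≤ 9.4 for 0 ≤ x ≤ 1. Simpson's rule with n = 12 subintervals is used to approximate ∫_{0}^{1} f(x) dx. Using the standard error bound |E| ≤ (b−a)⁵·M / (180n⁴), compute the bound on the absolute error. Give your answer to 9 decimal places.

|E| ≤ (1)⁵·9.4 / (180·12⁴) = 9.4/3732480 = 0.000002518.

0.000002518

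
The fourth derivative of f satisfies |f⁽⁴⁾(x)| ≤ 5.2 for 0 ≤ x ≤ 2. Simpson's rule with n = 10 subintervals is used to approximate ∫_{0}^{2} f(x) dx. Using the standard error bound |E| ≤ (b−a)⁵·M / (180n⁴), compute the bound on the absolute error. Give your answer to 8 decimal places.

0.00009244

|E| ≤ (2)⁵·5.2 / (180·10⁴) = 166.4/1800000 = 0.00009244.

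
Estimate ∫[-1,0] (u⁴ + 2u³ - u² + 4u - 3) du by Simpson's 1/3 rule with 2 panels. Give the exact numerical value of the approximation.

h = (0 − (-1))/2 = 0.5.
Nodes u₀,…,u₂ = -1, -0.5, 0.
f(u) = u⁴ + 2u³ - u² + 4u - 3: f₀=-9, f₁=-5.4375, f₂=-3.
(h/3)·[f₀ + 4f₁ + f₂] = 0.166667·(-33.75) = -5.625.

-5.625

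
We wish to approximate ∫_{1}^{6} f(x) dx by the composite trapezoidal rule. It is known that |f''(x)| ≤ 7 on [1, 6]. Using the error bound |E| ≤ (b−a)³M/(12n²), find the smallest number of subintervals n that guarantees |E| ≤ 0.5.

Need 875/(12n²) ≤ 0.5.
n² ≥ 875/(12·0.5) = 145.833 ⇒ n ≥ 12.0761, so the smallest n is 13.

13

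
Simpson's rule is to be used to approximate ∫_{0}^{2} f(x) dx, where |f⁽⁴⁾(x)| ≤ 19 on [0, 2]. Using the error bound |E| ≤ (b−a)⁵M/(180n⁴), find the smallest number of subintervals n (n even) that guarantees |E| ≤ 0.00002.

Need 608/(180n⁴) ≤ 0.00002.
n⁴ ≥ 608/(180·0.00002) = 168889 ⇒ n ≥ 20.2722, so the smallest even n is 22. (n must be even for Simpson's rule.)

22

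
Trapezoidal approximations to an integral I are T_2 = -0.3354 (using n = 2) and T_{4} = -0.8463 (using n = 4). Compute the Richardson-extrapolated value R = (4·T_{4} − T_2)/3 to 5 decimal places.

-1.01660

R = (4·T_{4} − T_2) / 3 = (4·(-0.8463) − (-0.3354))/3 = (-3.0498)/3 = -1.01660.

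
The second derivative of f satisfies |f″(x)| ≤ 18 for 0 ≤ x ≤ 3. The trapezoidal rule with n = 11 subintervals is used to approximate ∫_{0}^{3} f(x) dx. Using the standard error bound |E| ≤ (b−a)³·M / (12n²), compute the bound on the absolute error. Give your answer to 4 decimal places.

|E| ≤ (3)³·18 / (12·11²) = 486/1452 = 0.3347.

0.3347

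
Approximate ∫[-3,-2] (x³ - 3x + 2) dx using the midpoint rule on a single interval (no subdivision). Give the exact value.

-6.125

M = (b−a)·f(-2.5) = 1·(-6.125) = -6.125.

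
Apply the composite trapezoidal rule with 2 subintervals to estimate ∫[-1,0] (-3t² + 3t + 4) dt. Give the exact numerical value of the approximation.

h = (0 − (-1))/2 = 0.5.
Nodes t₀,…,t₂ = -1, -0.5, 0.
f(t) = -3t² + 3t + 4: f₀=-2, f₁=1.75, f₂=4.
(h/2)·[f₀ + 2f₁ + f₂] = 0.25·(5.5) = 1.375.

1.375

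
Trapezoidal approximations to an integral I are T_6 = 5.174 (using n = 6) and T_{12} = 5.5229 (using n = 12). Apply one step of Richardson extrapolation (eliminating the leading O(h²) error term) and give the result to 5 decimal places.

R = (4·T_{12} − T_6) / 3 = (4·5.5229 − 5.174)/3 = (16.9176)/3 = 5.63920.

5.63920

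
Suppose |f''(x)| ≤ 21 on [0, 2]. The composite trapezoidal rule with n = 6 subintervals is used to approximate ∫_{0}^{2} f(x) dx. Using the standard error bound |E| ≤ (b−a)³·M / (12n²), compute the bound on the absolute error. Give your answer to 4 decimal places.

0.3889

|E| ≤ (2)³·21 / (12·6²) = 168/432 = 0.3889.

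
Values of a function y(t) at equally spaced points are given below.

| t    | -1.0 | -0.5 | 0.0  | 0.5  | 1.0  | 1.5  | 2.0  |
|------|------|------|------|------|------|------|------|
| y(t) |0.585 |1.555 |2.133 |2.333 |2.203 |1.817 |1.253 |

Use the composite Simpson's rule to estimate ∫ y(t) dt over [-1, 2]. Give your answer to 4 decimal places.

h = 0.5, n = 6.
(h/3)·[y₀ + 4y₁ + 2y₂ + 4y₃ + 2y₄ + 4y₅ + y₆] = 0.166667·(33.330) = 5.5550.

5.5550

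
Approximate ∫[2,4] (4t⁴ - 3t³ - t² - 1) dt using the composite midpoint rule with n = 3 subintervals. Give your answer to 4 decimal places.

578.4609

h = (4 − 2)/3 = 0.666667.
Midpoints m₁,…,m₃ = 2.333333, 3, 3.666667.
f(m₁)=74.012346, f(m₂)=233, f(m₃)=560.679012.
h·[f(m₁) + f(m₂) + f(m₃)] = 0.666667·(867.691358) = 578.4609.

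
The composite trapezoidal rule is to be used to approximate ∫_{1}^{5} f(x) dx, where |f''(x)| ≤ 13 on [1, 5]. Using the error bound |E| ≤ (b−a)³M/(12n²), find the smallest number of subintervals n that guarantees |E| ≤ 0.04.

42

Need 832/(12n²) ≤ 0.04.
n² ≥ 832/(12·0.04) = 1733.33 ⇒ n ≥ 41.6333, so the smallest n is 42.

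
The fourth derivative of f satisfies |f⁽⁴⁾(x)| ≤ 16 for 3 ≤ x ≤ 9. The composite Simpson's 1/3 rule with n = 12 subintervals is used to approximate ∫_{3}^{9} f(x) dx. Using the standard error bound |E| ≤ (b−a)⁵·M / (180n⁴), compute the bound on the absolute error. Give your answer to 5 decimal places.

|E| ≤ (6)⁵·16 / (180·12⁴) = 124416/3732480 = 0.03333.

0.03333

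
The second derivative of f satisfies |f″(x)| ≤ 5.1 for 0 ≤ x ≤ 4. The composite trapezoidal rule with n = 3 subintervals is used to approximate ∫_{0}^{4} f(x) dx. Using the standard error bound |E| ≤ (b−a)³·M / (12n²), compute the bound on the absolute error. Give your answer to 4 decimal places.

3.0222

|E| ≤ (4)³·5.1 / (12·3²) = 326.4/108 = 3.0222.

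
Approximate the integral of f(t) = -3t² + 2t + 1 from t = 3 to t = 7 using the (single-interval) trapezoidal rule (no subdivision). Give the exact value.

T = (b−a)/2 · [f(3) + f(7)] = 2·[(-20) + (-132)] = -304.

-304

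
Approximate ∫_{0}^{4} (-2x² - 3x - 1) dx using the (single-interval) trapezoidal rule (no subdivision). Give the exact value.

-92

T = (b−a)/2 · [f(0) + f(4)] = 2·[(-1) + (-45)] = -92.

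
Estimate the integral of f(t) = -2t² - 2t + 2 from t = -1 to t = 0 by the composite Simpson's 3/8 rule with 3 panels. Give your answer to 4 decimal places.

h = (0 − (-1))/3 = 0.333333.
Nodes t₀,…,t₃ = -1, -0.666667, -0.333333, 0.
f(t) = -2t² - 2t + 2: f₀=2, f₁=2.444444, f₂=2.444444, f₃=2.
(3h/8)·[f₀ + 3f₁ + 3f₂ + f₃] = 0.125·(18.666667) = 2.3333.

2.3333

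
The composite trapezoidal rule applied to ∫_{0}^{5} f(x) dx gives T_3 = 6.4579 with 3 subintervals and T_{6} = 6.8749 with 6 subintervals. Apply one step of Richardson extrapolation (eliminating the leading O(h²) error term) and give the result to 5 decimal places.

R = (4·T_{6} − T_3) / 3 = (4·6.8749 − 6.4579)/3 = (21.0417)/3 = 7.01390.

7.01390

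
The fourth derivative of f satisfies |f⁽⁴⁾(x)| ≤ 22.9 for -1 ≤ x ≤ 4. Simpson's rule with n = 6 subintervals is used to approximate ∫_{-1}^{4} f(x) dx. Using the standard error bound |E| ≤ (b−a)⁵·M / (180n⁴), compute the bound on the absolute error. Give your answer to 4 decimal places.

0.3068

|E| ≤ (5)⁵·22.9 / (180·6⁴) = 71562.5/233280 = 0.3068.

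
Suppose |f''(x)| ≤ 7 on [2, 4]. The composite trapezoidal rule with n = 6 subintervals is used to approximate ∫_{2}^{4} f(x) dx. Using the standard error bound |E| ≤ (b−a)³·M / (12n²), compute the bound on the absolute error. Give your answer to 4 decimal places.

0.1296

|E| ≤ (2)³·7 / (12·6²) = 56/432 = 0.1296.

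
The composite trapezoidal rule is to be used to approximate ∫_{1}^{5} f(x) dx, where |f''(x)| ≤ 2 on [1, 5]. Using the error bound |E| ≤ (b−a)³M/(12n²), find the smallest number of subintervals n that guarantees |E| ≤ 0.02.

24

Need 128/(12n²) ≤ 0.02.
n² ≥ 128/(12·0.02) = 533.333 ⇒ n ≥ 23.0940, so the smallest n is 24.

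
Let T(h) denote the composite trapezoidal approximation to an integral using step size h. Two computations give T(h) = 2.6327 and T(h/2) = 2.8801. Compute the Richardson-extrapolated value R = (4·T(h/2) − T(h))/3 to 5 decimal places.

R = (4·T(h/2) − T(h)) / 3 = (4·2.8801 − 2.6327)/3 = (8.8877)/3 = 2.96257.

2.96257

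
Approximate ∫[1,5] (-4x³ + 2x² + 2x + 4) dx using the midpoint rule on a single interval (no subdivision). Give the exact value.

M = (b−a)·f(3) = 4·(-80) = -320.

-320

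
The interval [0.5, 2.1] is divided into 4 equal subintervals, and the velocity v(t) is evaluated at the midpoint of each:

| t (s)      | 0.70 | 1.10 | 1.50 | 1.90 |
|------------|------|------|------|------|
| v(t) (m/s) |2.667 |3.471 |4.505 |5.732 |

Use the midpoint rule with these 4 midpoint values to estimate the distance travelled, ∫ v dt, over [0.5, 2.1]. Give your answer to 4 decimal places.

h = 0.4, n = 4.
h·[y(m₁) + y(m₂) + y(m₃) + y(m₄)] = 0.4·(16.375) = 6.5500.

6.5500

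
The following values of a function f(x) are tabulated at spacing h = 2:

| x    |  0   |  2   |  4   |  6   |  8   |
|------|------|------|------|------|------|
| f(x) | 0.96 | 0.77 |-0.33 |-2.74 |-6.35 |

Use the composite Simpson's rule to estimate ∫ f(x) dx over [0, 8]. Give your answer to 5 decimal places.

h = 2, n = 4.
(h/3)·[y₀ + 4y₁ + 2y₂ + 4y₃ + y₄] = 0.666667·(-13.93) = -9.28667.

-9.28667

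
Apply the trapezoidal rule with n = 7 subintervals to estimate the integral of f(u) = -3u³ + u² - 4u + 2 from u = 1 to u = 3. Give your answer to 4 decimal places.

-63.7959

h = (3 − 1)/7 = 0.285714.
Nodes u₀,…,u₇ = 1, 1.285714, 1.571429, 1.857143, 2.142857, 2.428571, 2.714286, 3.
f(u) = -3u³ + u² - 4u + 2: f₀=-4, f₁=-7.865889, f₂=-13.457726, f₃=-21.195335, f₄=-31.498542, f₅=-44.787172, f₆=-61.481050, f₇=-82.
(h/2)·[f₀ + 2f₁ + 2f₂ + 2f₃ + 2f₄ + 2f₅ + 2f₆ + f₇] = 0.142857·(-446.571429) = -63.7959.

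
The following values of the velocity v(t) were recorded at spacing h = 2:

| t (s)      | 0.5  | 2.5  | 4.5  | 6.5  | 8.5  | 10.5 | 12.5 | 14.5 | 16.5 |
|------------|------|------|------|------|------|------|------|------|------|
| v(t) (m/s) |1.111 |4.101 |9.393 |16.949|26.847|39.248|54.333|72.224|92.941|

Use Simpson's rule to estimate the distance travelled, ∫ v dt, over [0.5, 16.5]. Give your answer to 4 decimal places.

h = 2, n = 8.
(h/3)·[y₀ + 4y₁ + 2y₂ + 4y₃ + 2y₄ + 4y₅ + 2y₆ + 4y₇ + y₈] = 0.666667·(805.286) = 536.8573.

536.8573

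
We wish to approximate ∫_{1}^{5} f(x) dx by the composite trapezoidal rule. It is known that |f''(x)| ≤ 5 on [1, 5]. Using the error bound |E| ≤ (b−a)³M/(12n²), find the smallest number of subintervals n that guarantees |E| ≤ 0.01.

52

Need 320/(12n²) ≤ 0.01.
n² ≥ 320/(12·0.01) = 2666.67 ⇒ n ≥ 51.6398, so the smallest n is 52.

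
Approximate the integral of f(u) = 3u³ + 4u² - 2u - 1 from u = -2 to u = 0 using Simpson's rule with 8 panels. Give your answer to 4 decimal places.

h = (0 − (-2))/8 = 0.25.
Nodes u₀,…,u₈ = -2, -1.75, -1.5, -1.25, -1, -0.75, -0.5, -0.25, 0.
f(u) = 3u³ + 4u² - 2u - 1: f₀=-5, f₁=-1.328125, f₂=0.875, f₃=1.890625, f₄=2, f₅=1.484375, f₆=0.625, f₇=-0.296875, f₈=-1.
(h/3)·[f₀ + 4f₁ + 2f₂ + 4f₃ + 2f₄ + 4f₅ + 2f₆ + 4f₇ + f₈] = 0.083333·(8) = 0.6667.

0.6667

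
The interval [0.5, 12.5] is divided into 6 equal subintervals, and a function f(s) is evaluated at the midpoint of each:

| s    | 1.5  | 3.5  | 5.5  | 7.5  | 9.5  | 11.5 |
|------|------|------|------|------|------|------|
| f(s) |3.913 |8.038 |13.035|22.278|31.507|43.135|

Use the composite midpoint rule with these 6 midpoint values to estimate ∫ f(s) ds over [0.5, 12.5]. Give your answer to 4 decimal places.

243.8120

h = 2, n = 6.
h·[y(m₁) + y(m₂) + y(m₃) + y(m₄) + y(m₅) + y(m₆)] = 2·(121.906) = 243.8120.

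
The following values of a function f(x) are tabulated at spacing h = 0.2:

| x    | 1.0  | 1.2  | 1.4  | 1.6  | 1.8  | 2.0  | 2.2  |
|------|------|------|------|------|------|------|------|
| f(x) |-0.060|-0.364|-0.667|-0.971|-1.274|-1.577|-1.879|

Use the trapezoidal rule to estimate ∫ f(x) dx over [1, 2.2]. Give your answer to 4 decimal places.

-1.1645

h = 0.2, n = 6.
(h/2)·[y₀ + 2y₁ + 2y₂ + 2y₃ + 2y₄ + 2y₅ + y₆] = 0.1·(-11.645) = -1.1645.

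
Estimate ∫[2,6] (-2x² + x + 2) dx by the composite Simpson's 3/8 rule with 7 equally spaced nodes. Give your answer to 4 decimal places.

-114.6667

h = (6 − 2)/6 = 0.666667.
Nodes x₀,…,x₆ = 2, 2.666667, 3.333333, 4, 4.666667, 5.333333, 6.
f(x) = -2x² + x + 2: f₀=-4, f₁=-9.555556, f₂=-16.888889, f₃=-26, f₄=-36.888889, f₅=-49.555556, f₆=-64.
(3h/8)·[f₀ + 3f₁ + 3f₂ + 2f₃ + 3f₄ + 3f₅ + f₆] = 0.25·(-458.666667) = -114.6667.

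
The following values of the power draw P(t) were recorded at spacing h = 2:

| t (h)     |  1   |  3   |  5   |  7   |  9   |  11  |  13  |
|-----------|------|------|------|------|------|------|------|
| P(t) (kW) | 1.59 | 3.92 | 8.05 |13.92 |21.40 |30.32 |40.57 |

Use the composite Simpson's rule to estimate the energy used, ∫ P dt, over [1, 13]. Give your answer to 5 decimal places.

h = 2, n = 6.
(h/3)·[y₀ + 4y₁ + 2y₂ + 4y₃ + 2y₄ + 4y₅ + y₆] = 0.666667·(293.70) = 195.80000.

195.80000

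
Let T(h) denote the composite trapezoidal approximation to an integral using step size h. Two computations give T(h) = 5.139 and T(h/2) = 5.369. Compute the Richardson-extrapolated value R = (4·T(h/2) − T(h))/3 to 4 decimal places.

5.4457

R = (4·T(h/2) − T(h)) / 3 = (4·5.369 − 5.139)/3 = (16.337)/3 = 5.4457.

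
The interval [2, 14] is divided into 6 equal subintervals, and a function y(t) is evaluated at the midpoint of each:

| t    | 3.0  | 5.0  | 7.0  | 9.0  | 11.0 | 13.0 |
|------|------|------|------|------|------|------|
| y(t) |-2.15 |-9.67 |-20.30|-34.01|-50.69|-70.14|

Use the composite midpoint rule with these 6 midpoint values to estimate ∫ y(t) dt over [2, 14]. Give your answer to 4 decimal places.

-373.9200

h = 2, n = 6.
h·[y(m₁) + y(m₂) + y(m₃) + y(m₄) + y(m₅) + y(m₆)] = 2·(-186.96) = -373.9200.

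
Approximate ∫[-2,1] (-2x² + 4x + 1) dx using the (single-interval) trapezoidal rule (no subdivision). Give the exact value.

T = (b−a)/2 · [f(-2) + f(1)] = 1.5·[(-15) + 3] = -18.

-18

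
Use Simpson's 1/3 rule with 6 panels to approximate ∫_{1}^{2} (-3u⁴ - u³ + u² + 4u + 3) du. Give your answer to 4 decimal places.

h = (2 − 1)/6 = 0.166667.
Nodes u₀,…,u₆ = 1, 1.166667, 1.333333, 1.5, 1.666667, 1.833333, 2.
f(u) = -3u⁴ - u³ + u² + 4u + 3: f₀=4, f₁=1.881944, f₂=-1.740741, f₃=-7.3125, f₄=-15.333333, f₅=-26.358796, f₆=-41.
(h/3)·[f₀ + 4f₁ + 2f₂ + 4f₃ + 2f₄ + 4f₅ + f₆] = 0.055556·(-198.305556) = -11.0170.

-11.0170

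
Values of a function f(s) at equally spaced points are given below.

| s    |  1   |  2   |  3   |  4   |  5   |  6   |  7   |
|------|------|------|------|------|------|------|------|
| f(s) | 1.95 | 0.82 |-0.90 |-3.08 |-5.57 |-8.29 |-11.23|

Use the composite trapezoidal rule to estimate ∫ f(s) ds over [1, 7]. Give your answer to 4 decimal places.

h = 1, n = 6.
(h/2)·[y₀ + 2y₁ + 2y₂ + 2y₃ + 2y₄ + 2y₅ + y₆] = 0.5·(-43.32) = -21.6600.

-21.6600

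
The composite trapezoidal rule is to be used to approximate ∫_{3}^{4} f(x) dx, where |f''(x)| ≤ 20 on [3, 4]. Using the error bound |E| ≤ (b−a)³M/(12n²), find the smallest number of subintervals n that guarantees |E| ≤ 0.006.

Need 20/(12n²) ≤ 0.006.
n² ≥ 20/(12·0.006) = 277.778 ⇒ n ≥ 16.6667, so the smallest n is 17.

17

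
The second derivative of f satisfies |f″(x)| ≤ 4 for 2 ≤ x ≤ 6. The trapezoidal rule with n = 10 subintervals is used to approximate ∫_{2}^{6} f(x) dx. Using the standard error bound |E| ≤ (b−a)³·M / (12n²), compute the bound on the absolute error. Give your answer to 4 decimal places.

|E| ≤ (4)³·4 / (12·10²) = 256/1200 = 0.2133.

0.2133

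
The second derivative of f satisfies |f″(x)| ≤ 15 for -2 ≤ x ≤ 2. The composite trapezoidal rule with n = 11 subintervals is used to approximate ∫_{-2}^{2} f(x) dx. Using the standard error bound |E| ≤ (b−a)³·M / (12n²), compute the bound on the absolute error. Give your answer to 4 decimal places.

|E| ≤ (4)³·15 / (12·11²) = 960/1452 = 0.6612.

0.6612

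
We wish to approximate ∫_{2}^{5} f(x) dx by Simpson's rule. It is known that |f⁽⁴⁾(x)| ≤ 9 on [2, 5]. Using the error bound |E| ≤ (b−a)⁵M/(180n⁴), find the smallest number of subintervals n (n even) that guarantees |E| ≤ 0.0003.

Need 2187/(180n⁴) ≤ 0.0003.
n⁴ ≥ 2187/(180·0.0003) = 40500 ⇒ n ≥ 14.1861, so the smallest even n is 16. (n must be even for Simpson's rule.)

16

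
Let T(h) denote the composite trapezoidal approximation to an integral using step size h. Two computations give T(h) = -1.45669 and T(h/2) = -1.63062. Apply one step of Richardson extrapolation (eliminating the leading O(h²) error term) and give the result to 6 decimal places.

-1.688597

R = (4·T(h/2) − T(h)) / 3 = (4·(-1.63062) − (-1.45669))/3 = (-5.06579)/3 = -1.688597.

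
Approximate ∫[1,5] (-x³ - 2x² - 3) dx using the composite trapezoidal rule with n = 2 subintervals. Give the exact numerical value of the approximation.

-280

h = (5 − 1)/2 = 2.
Nodes x₀,…,x₂ = 1, 3, 5.
f(x) = -x³ - 2x² - 3: f₀=-6, f₁=-48, f₂=-178.
(h/2)·[f₀ + 2f₁ + f₂] = 1·(-280) = -280.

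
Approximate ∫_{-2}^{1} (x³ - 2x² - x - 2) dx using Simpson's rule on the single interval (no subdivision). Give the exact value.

S = (b−a)/6 · [f(-2) + 4f(-0.5) + f(1)] = 0.5·[(-16) + 4·(-2.125) + (-4)] = -14.25.

-14.25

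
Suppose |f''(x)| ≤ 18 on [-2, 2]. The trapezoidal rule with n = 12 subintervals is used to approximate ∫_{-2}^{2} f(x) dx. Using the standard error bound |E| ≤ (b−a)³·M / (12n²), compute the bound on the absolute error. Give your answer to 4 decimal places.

|E| ≤ (4)³·18 / (12·12²) = 1152/1728 = 0.6667.

0.6667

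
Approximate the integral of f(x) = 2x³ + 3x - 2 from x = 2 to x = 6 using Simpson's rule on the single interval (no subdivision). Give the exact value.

680

S = (b−a)/6 · [f(2) + 4f(4) + f(6)] = 0.666667·[20 + 4·138 + 448] = 680.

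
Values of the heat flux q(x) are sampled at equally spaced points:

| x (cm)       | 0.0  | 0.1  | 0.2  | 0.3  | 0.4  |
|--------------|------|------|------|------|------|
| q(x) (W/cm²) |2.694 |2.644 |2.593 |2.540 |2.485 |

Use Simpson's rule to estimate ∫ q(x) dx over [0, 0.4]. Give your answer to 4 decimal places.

1.0367

h = 0.1, n = 4.
(h/3)·[y₀ + 4y₁ + 2y₂ + 4y₃ + y₄] = 0.033333·(31.101) = 1.0367.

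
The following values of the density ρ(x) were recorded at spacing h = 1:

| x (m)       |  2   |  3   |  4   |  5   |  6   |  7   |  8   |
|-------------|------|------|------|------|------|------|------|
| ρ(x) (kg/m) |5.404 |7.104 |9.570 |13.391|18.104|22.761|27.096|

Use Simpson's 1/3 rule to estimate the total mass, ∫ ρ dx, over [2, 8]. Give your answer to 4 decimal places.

h = 1, n = 6.
(h/3)·[y₀ + 4y₁ + 2y₂ + 4y₃ + 2y₄ + 4y₅ + y₆] = 0.333333·(260.872) = 86.9573.

86.9573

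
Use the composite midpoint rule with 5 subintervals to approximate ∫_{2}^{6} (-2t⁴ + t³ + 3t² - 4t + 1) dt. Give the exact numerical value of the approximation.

h = (6 − 2)/5 = 0.8.
Midpoints m₁,…,m₅ = 2.4, 3.2, 4, 4.8, 5.6.
f(m₁)=-43.8512, f(m₂)=-158.0272, f(m₃)=-415, f(m₄)=-900.1712, f(m₅)=-1718.6032.
h·[f(m₁) + f(m₂) + f(m₃) + f(m₄) + f(m₅)] = 0.8·(-3235.6528) = -2588.52224.

-2588.52224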